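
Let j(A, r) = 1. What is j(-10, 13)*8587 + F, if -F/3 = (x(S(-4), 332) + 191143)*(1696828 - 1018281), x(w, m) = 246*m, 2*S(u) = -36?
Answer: -555353390828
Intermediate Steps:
S(u) = -18 (S(u) = (½)*(-36) = -18)
F = -555353399415 (F = -3*(246*332 + 191143)*(1696828 - 1018281) = -3*(81672 + 191143)*678547 = -818445*678547 = -3*185117799805 = -555353399415)
j(-10, 13)*8587 + F = 1*8587 - 555353399415 = 8587 - 555353399415 = -555353390828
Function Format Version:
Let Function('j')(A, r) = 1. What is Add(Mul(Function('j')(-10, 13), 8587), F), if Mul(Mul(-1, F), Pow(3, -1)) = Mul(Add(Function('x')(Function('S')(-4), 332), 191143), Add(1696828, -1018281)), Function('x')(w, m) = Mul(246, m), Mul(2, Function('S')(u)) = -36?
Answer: -555353390828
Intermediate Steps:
Function('S')(u) = -18 (Function('S')(u) = Mul(Rational(1, 2), -36) = -18)
F = -555353399415 (F = Mul(-3, Mul(Add(Mul(246, 332), 191143), Add(1696828, -1018281))) = Mul(-3, Mul(Add(81672, 191143), 678547)) = Mul(-3, Mul(272815, 678547)) = Mul(-3, 185117799805) = -555353399415)
Add(Mul(Function('j')(-10, 13), 8587), F) = Add(Mul(1, 8587), -555353399415) = Add(8587, -555353399415) = -555353390828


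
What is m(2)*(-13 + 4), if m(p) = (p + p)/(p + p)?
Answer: -9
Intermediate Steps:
m(p) = 1 (m(p) = (2*p)/((2*p)) = (2*p)*(1/(2*p)) = 1)
m(2)*(-13 + 4) = 1*(-13 + 4) = 1*(-9) = -9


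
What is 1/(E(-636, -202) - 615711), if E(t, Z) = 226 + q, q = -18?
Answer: -1/615503 ≈ -1.6247e-6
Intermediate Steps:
E(t, Z) = 208 (E(t, Z) = 226 - 18 = 208)
1/(E(-636, -202) - 615711) = 1/(208 - 615711) = 1/(-615503) = -1/615503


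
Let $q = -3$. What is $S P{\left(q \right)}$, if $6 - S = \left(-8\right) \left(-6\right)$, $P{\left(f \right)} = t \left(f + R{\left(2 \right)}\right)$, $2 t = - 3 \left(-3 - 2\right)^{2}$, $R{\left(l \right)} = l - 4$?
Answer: $-7875$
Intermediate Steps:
$R{\left(l \right)} = -4 + l$ ($R{\left(l \right)} = l - 4 = -4 + l$)
$t = - \frac{75}{2}$ ($t = \frac{\left(-3\right) \left(-3 - 2\right)^{2}}{2} = \frac{\left(-3\right) \left(-5\right)^{2}}{2} = \frac{\left(-3\right) 25}{2} = \frac{1}{2} \left(-75\right) = - \frac{75}{2} \approx -37.5$)
$P{\left(f \right)} = 75 - \frac{75 f}{2}$ ($P{\left(f \right)} = - \frac{75 \left(f + \left(-4 + 2\right)\right)}{2} = - \frac{75 \left(f - 2\right)}{2} = - \frac{75 \left(-2 + f\right)}{2} = 75 - \frac{75 f}{2}$)
$S = -42$ ($S = 6 - \left(-8\right) \left(-6\right) = 6 - 48 = -42$)
$S P{\left(q \right)} = - 42 \left(75 - - \frac{225}{2}\right) = - 42 \left(75 + \frac{225}{2}\right) = \left(-42\right) \frac{375}{2} = -7875$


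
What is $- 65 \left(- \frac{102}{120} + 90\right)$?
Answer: $- \frac{23179}{4} \approx -5794.8$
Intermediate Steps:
$- 65 \left(- \frac{102}{120} + 90\right) = - 65 \left(\left(-102\right) \frac{1}{120} + 90\right) = - 65 \left(- \frac{17}{20} + 90\right) = \left(-65\right) \frac{1783}{20} = - \frac{23179}{4}$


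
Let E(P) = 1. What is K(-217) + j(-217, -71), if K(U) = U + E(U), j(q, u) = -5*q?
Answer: 869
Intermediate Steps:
j(q, u) = -5*q
K(U) = 1 + U (K(U) = U + 1 = 1 + U)
K(-217) + j(-217, -71) = (1 - 217) - 5*(-217) = -216 + 1085 = 869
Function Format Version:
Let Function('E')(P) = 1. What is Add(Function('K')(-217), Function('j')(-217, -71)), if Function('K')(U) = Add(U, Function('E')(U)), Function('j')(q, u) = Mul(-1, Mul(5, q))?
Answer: 869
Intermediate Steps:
Function('j')(q, u) = Mul(-5, q)
Function('K')(U) = Add(1, U) (Function('K')(U) = Add(U, 1) = Add(1, U))
Add(Function('K')(-217), Function('j')(-217, -71)) = Add(Add(1, -217), Mul(-5, -217)) = Add(-216, 1085) = 869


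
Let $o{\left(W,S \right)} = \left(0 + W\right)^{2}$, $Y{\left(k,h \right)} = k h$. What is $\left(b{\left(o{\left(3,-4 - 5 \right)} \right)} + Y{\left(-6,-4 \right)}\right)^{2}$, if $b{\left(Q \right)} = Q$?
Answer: $1089$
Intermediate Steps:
$Y{\left(k,h \right)} = h k$
$o{\left(W,S \right)} = W^{2}$
$\left(b{\left(o{\left(3,-4 - 5 \right)} \right)} + Y{\left(-6,-4 \right)}\right)^{2} = \left(3^{2} - -24\right)^{2} = \left(9 + 24\right)^{2} = 33^{2} = 1089$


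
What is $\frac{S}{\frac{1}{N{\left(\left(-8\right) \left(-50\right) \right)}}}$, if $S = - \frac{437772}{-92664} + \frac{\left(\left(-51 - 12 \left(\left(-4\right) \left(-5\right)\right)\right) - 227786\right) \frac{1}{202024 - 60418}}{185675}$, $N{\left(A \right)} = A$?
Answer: $\frac{426303115745536}{225591314949} \approx 1889.7$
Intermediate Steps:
$S = \frac{26643944734096}{5639782873725}$ ($S = \left(-437772\right) \left(- \frac{1}{92664}\right) + \frac{\left(-51 - 240\right) - 227786}{141606} \cdot \frac{1}{185675} = \frac{36481}{7722} + \left(\left(-51 - 240\right) - 227786\right) \frac{1}{141606} \cdot \frac{1}{185675} = \frac{36481}{7722} + \left(-291 - 227786\right) \frac{1}{141606} \cdot \frac{1}{185675} = \frac{36481}{7722} + \left(-228077\right) \frac{1}{141606} \cdot \frac{1}{185675} = \frac{36481}{7722} - \frac{228077}{26292694050} = \frac{26643944734096}{5639782873725} \approx 4.7243$)
$\frac{S}{\frac{1}{N{\left(\left(-8\right) \left(-50\right) \right)}}} = \frac{26643944734096}{5639782873725 \frac{1}{\left(-8\right) \left(-50\right)}} = \frac{26643944734096}{5639782873725 \cdot \frac{1}{400}} = \frac{26643944734096 \frac{1}{\frac{1}{400}}}{5639782873725} = \frac{26643944734096}{5639782873725} \cdot 400 = \frac{426303115745536}{225591314949}$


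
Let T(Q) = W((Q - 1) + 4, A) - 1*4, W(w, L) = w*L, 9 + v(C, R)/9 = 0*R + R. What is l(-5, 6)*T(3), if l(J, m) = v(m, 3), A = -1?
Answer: 540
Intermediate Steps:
v(C, R) = -81 + 9*R (v(C, R) = -81 + 9*(0*R + R) = -81 + 9*(0 + R) = -81 + 9*R)
l(J, m) = -54 (l(J, m) = -81 + 9*3 = -81 + 27 = -54)
W(w, L) = L*w
T(Q) = -7 - Q (T(Q) = -((Q - 1) + 4) - 1*4 = -((-1 + Q) + 4) - 4 = -(3 + Q) - 4 = (-3 - Q) - 4 = -7 - Q)
l(-5, 6)*T(3) = -54*(-7 - 1*3) = -54*(-7 - 3) = -54*(-10) = 540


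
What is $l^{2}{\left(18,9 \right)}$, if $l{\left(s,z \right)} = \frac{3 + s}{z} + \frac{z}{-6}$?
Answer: $\frac{25}{36} \approx 0.69444$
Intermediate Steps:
$l{\left(s,z \right)} = - \frac{z}{6} + \frac{3 + s}{z}$ ($l{\left(s,z \right)} = \frac{3 + s}{z} + z \left(- \frac{1}{6}\right) = \frac{3 + s}{z} - \frac{z}{6} = - \frac{z}{6} + \frac{3 + s}{z}$)
$l^{2}{\left(18,9 \right)} = \left(\frac{3 + 18 - \frac{9^{2}}{6}}{9}\right)^{2} = \left(\frac{3 + 18 - \frac{27}{2}}{9}\right)^{2} = \left(\frac{1}{9} \cdot \frac{15}{2}\right)^{2} = \left(\frac{5}{6}\right)^{2} = \frac{25}{36}$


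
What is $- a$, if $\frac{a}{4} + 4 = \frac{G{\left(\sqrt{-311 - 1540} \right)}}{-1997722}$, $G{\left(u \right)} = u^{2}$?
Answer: $\frac{15978074}{998861} \approx 15.996$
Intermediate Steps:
$a = - \frac{15978074}{998861}$ ($a = -16 + 4 \frac{\left(\sqrt{-311 - 1540}\right)^{2}}{-1997722} = -16 + 4 \left(\sqrt{-1851}\right)^{2} \left(- \frac{1}{1997722}\right) = -16 + 4 \left(i \sqrt{1851}\right)^{2} \left(- \frac{1}{1997722}\right) = -16 + 4 \left(\left(-1851\right) \left(- \frac{1}{1997722}\right)\right) = -16 + 4 \cdot \frac{1851}{1997722} = -16 + \frac{3702}{998861} = - \frac{15978074}{998861} \approx -15.996$)
$- a = \left(-1\right) \left(- \frac{15978074}{998861}\right) = \frac{15978074}{998861}$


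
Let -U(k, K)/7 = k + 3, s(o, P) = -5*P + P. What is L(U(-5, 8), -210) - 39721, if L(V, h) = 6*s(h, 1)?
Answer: -39745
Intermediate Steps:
s(o, P) = -4*P
U(k, K) = -21 - 7*k (U(k, K) = -7*(k + 3) = -7*(3 + k) = -21 - 7*k)
L(V, h) = -24 (L(V, h) = 6*(-4*1) = 6*(-4) = -24)
L(U(-5, 8), -210) - 39721 = -24 - 39721 = -39745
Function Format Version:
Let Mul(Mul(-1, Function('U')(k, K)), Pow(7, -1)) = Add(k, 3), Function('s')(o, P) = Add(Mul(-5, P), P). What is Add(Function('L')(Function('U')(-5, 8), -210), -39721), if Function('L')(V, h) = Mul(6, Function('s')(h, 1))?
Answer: -39745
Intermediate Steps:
Function('s')(o, P) = Mul(-4, P)
Function('U')(k, K) = Add(-21, Mul(-7, k)) (Function('U')(k, K) = Mul(-7, Add(k, 3)) = Mul(-7, Add(3, k)) = Add(-21, Mul(-7, k)))
Function('L')(V, h) = -24 (Function('L')(V, h) = Mul(6, Mul(-4, 1)) = Mul(6, -4) = -24)
Add(Function('L')(Function('U')(-5, 8), -210), -39721) = Add(-24, -39721) = -39745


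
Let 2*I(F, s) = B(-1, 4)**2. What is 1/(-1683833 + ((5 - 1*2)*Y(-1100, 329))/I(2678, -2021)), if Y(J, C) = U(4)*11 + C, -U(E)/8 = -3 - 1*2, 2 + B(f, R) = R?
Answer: -2/3365359 ≈ -5.9429e-7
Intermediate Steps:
B(f, R) = -2 + R
U(E) = 40 (U(E) = -8*(-3 - 1*2) = -8*(-3 - 2) = -8*(-5) = 40)
Y(J, C) = 440 + C (Y(J, C) = 40*11 + C = 440 + C)
I(F, s) = 2 (I(F, s) = (-2 + 4)**2/2 = (1/2)*2**2 = (1/2)*4 = 2)
1/(-1683833 + ((5 - 1*2)*Y(-1100, 329))/I(2678, -2021)) = 1/(-1683833 + ((5 - 1*2)*(440 + 329))/2) = 1/(-1683833 + ((5 - 2)*769)*(1/2)) = 1/(-1683833 + (3*769)*(1/2)) = 1/(-1683833 + 2307*(1/2)) = 1/(-1683833 + 2307/2) = 1/(-3365359/2) = -2/3365359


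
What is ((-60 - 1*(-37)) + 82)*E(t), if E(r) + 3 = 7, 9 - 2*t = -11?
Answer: 236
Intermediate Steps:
t = 10 (t = 9/2 - 1/2*(-11) = 9/2 + 11/2 = 10)
E(r) = 4 (E(r) = -3 + 7 = 4)
((-60 - 1*(-37)) + 82)*E(t) = ((-60 - 1*(-37)) + 82)*4 = ((-60 + 37) + 82)*4 = (-23 + 82)*4 = 59*4 = 236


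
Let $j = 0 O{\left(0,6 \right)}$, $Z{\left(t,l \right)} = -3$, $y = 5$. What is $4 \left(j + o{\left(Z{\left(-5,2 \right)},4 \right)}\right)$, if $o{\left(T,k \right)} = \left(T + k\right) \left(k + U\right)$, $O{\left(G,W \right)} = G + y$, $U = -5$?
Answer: $-4$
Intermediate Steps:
$O{\left(G,W \right)} = 5 + G$ ($O{\left(G,W \right)} = G + 5 = 5 + G$)
$j = 0$ ($j = 0 \left(5 + 0\right) = 0 \cdot 5 = 0$)
$o{\left(T,k \right)} = \left(-5 + k\right) \left(T + k\right)$ ($o{\left(T,k \right)} = \left(T + k\right) \left(k - 5\right) = \left(T + k\right) \left(-5 + k\right) = \left(-5 + k\right) \left(T + k\right)$)
$4 \left(j + o{\left(Z{\left(-5,2 \right)},4 \right)}\right) = 4 \left(0 - \left(17 - 16\right)\right) = 4 \left(0 + \left(16 + 15 - 20 - 12\right)\right) = 4 \left(0 - 1\right) = 4 \left(-1\right) = -4$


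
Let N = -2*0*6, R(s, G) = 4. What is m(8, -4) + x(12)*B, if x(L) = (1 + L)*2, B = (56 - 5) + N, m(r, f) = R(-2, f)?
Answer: 1330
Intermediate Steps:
m(r, f) = 4
N = 0 (N = 0*6 = 0)
B = 51 (B = (56 - 5) + 0 = 51 + 0 = 51)
x(L) = 2 + 2*L
m(8, -4) + x(12)*B = 4 + (2 + 2*12)*51 = 4 + (2 + 24)*51 = 4 + 26*51 = 4 + 1326 = 1330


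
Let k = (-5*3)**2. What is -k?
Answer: -225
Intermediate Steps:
k = 225 (k = (-15)**2 = 225)
-k = -1*225 = -225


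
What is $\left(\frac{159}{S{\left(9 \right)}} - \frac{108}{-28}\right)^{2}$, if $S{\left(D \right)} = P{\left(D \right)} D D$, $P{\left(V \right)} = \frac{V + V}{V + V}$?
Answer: $\frac{1210000}{35721} \approx 33.874$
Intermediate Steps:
$P{\left(V \right)} = 1$ ($P{\left(V \right)} = \frac{2 V}{2 V} = 2 V \frac{1}{2 V} = 1$)
$S{\left(D \right)} = D^{2}$ ($S{\left(D \right)} = 1 D D = D D = D^{2}$)
$\left(\frac{159}{S{\left(9 \right)}} - \frac{108}{-28}\right)^{2} = \left(\frac{159}{9^{2}} - \frac{108}{-28}\right)^{2} = \left(\frac{159}{81} - - \frac{27}{7}\right)^{2} = \left(159 \cdot \frac{1}{81} + \frac{27}{7}\right)^{2} = \left(\frac{53}{27} + \frac{27}{7}\right)^{2} = \left(\frac{1100}{189}\right)^{2} = \frac{1210000}{35721}$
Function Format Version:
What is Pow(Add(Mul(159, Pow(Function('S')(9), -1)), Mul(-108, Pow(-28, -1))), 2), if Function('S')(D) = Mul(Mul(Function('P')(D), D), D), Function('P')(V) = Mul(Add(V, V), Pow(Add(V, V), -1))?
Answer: Rational(1210000, 35721) ≈ 33.874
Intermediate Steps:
Function('P')(V) = 1 (Function('P')(V) = Mul(Mul(2, V), Pow(Mul(2, V), -1)) = Mul(Mul(2, V), Mul(Rational(1, 2), Pow(V, -1))) = 1)
Function('S')(D) = Pow(D, 2) (Function('S')(D) = Mul(Mul(1, D), D) = Mul(D, D) = Pow(D, 2))
Pow(Add(Mul(159, Pow(Function('S')(9), -1)), Mul(-108, Pow(-28, -1))), 2) = Pow(Add(Mul(159, Pow(Pow(9, 2), -1)), Mul(-108, Pow(-28, -1))), 2) = Pow(Add(Mul(159, Pow(81, -1)), Mul(-108, Rational(-1, 28))), 2) = Pow(Add(Mul(159, Rational(1, 81)), Rational(27, 7)), 2) = Pow(Add(Rational(53, 27), Rational(27, 7)), 2) = Pow(Rational(1100, 189), 2) = Rational(1210000, 35721)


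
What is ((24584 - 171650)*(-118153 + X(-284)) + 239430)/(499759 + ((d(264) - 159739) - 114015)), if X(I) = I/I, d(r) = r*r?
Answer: 5792127154/98567 ≈ 58763.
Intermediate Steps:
d(r) = r**2
X(I) = 1
((24584 - 171650)*(-118153 + X(-284)) + 239430)/(499759 + ((d(264) - 159739) - 114015)) = ((24584 - 171650)*(-118153 + 1) + 239430)/(499759 + ((264**2 - 159739) - 114015)) = (-147066*(-118152) + 239430)/(499759 + ((69696 - 159739) - 114015)) = (17376142032 + 239430)/(499759 + (-90043 - 114015)) = 17376381462/(499759 - 204058) = 17376381462/295701 = 17376381462*(1/295701) = 5792127154/98567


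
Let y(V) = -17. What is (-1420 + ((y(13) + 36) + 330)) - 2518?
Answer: -3589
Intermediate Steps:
(-1420 + ((y(13) + 36) + 330)) - 2518 = (-1420 + ((-17 + 36) + 330)) - 2518 = (-1420 + (19 + 330)) - 2518 = (-1420 + 349) - 2518 = -1071 - 2518 = -3589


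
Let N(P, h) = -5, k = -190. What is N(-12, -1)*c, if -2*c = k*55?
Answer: -26125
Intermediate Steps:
c = 5225 (c = -(-95)*55 = -½*(-10450) = 5225)
N(-12, -1)*c = -5*5225 = -26125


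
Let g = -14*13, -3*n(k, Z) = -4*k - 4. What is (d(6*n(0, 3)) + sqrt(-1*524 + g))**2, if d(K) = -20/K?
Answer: (5 - 2*I*sqrt(706))**2/4 ≈ -699.75 - 132.85*I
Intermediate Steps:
n(k, Z) = 4/3 + 4*k/3 (n(k, Z) = -(-4*k - 4)/3 = -(-4 - 4*k)/3 = 4/3 + 4*k/3)
g = -182
(d(6*n(0, 3)) + sqrt(-1*524 + g))**2 = (-20*1/(6*(4/3 + (4/3)*0)) + sqrt(-1*524 - 182))**2 = (-20*1/(6*(4/3 + 0)) + sqrt(-524 - 182))**2 = (-20/(6*(4/3)) + sqrt(-706))**2 = (-20/8 + I*sqrt(706))**2 = (-20*1/8 + I*sqrt(706))**2 = (-5/2 + I*sqrt(706))**2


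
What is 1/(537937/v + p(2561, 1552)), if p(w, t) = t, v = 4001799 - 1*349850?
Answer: 3651949/5668362785 ≈ 0.00064427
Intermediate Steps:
v = 3651949 (v = 4001799 - 349850 = 3651949)
1/(537937/v + p(2561, 1552)) = 1/(537937/3651949 + 1552) = 1/(5668362785/3651949) = 3651949/5668362785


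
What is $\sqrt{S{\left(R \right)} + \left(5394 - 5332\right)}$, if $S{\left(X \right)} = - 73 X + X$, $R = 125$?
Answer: $i \sqrt{8938} \approx 94.541 i$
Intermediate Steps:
$S{\left(X \right)} = - 72 X$
$\sqrt{S{\left(R \right)} + \left(5394 - 5332\right)} = \sqrt{\left(-72\right) 125 + \left(5394 - 5332\right)} = \sqrt{-9000 + \left(5394 - 5332\right)} = \sqrt{-9000 + 62} = \sqrt{-8938} = i \sqrt{8938}$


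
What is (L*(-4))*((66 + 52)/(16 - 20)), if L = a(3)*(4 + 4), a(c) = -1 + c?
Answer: 1888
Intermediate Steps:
L = 16 (L = (-1 + 3)*(4 + 4) = 2*8 = 16)
(L*(-4))*((66 + 52)/(16 - 20)) = (16*(-4))*((66 + 52)/(16 - 20)) = -7552/(-4) = -7552*(-1)/4 = -64*(-59/2) = 1888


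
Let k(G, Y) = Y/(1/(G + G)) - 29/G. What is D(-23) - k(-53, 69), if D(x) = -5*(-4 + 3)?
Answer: 387878/53 ≈ 7318.5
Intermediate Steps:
k(G, Y) = -29/G + 2*G*Y (k(G, Y) = Y/(1/(2*G)) - 29/G = Y/((1/(2*G))) - 29/G = Y*(2*G) - 29/G = 2*G*Y - 29/G = -29/G + 2*G*Y)
D(x) = 5 (D(x) = -5*(-1) = 5)
D(-23) - k(-53, 69) = 5 - (-29/(-53) + 2*(-53)*69) = 5 - (-29*(-1/53) - 7314) = 5 - (29/53 - 7314) = 5 - 1*(-387613/53) = 5 + 387613/53 = 387878/53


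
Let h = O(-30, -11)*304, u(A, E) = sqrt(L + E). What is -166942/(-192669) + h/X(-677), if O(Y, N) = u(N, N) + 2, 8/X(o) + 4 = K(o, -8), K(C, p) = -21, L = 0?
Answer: -365904158/192669 - 950*I*sqrt(11) ≈ -1899.1 - 3150.8*I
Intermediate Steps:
X(o) = -8/25 (X(o) = 8/(-4 - 21) = 8/(-25) = 8*(-1/25) = -8/25)
u(A, E) = sqrt(E) (u(A, E) = sqrt(0 + E) = sqrt(E))
O(Y, N) = 2 + sqrt(N) (O(Y, N) = sqrt(N) + 2 = 2 + sqrt(N))
h = 608 + 304*I*sqrt(11) (h = (2 + sqrt(-11))*304 = (2 + I*sqrt(11))*304 = 608 + 304*I*sqrt(11) ≈ 608.0 + 1008.3*I)
-166942/(-192669) + h/X(-677) = -166942/(-192669) + (608 + 304*I*sqrt(11))/(-8/25) = -166942*(-1/192669) + (608 + 304*I*sqrt(11))*(-25/8) = 166942/192669 + (-1900 - 950*I*sqrt(11)) = -365904158/192669 - 950*I*sqrt(11)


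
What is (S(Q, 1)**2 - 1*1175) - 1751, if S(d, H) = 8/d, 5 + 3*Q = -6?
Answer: -353470/121 ≈ -2921.2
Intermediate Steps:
Q = -11/3 (Q = -5/3 + (1/3)*(-6) = -5/3 - 2 = -11/3 ≈ -3.6667)
(S(Q, 1)**2 - 1*1175) - 1751 = ((8/(-11/3))**2 - 1*1175) - 1751 = ((8*(-3/11))**2 - 1175) - 1751 = ((-24/11)**2 - 1175) - 1751 = (576/121 - 1175) - 1751 = -141599/121 - 1751 = -353470/121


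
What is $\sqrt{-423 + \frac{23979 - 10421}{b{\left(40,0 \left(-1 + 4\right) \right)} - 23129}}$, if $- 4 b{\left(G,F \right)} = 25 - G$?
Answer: $\frac{i \sqrt{3624388519655}}{92501} \approx 20.581 i$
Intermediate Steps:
$b{\left(G,F \right)} = - \frac{25}{4} + \frac{G}{4}$ ($b{\left(G,F \right)} = - \frac{25 - G}{4} = - \frac{25}{4} + \frac{G}{4}$)
$\sqrt{-423 + \frac{23979 - 10421}{b{\left(40,0 \left(-1 + 4\right) \right)} - 23129}} = \sqrt{-423 + \frac{23979 - 10421}{\left(- \frac{25}{4} + \frac{1}{4} \cdot 40\right) - 23129}} = \sqrt{-423 + \frac{13558}{\left(- \frac{25}{4} + 10\right) - 23129}} = \sqrt{-423 + \frac{13558}{\frac{15}{4} - 23129}} = \sqrt{-423 + \frac{13558}{- \frac{92501}{4}}} = \sqrt{-423 + 13558 \left(- \frac{4}{92501}\right)} = \sqrt{-423 - \frac{54232}{92501}} = \sqrt{- \frac{39182155}{92501}} = \frac{i \sqrt{3624388519655}}{92501}$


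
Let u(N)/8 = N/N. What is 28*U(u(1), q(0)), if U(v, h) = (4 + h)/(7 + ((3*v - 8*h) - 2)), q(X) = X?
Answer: 112/29 ≈ 3.8621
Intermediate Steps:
u(N) = 8 (u(N) = 8*(N/N) = 8*1 = 8)
U(v, h) = (4 + h)/(5 - 8*h + 3*v) (U(v, h) = (4 + h)/(7 + ((-8*h + 3*v) - 2)) = (4 + h)/(7 + (-2 - 8*h + 3*v)) = (4 + h)/(5 - 8*h + 3*v))
28*U(u(1), q(0)) = 28*((4 + 0)/(5 - 8*0 + 3*8)) = 28*(4/(5 + 0 + 24)) = 28*(4/29) = 112/29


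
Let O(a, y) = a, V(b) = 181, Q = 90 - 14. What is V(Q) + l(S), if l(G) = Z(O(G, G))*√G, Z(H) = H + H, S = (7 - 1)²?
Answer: 613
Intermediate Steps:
Q = 76
S = 36 (S = 6² = 36)
Z(H) = 2*H
l(G) = 2*G^(3/2) (l(G) = (2*G)*√G = 2*G^(3/2))
V(Q) + l(S) = 181 + 2*36^(3/2) = 181 + 2*216 = 181 + 432 = 613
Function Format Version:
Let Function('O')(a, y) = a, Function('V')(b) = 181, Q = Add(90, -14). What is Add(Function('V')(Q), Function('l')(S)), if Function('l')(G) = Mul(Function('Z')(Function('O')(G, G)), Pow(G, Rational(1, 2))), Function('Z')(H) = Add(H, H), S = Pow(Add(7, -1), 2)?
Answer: 613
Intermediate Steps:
Q = 76
S = 36 (S = Pow(6, 2) = 36)
Function('Z')(H) = Mul(2, H)
Function('l')(G) = Mul(2, Pow(G, Rational(3, 2))) (Function('l')(G) = Mul(Mul(2, G), Pow(G, Rational(1, 2))) = Mul(2, Pow(G, Rational(3, 2))))
Add(Function('V')(Q), Function('l')(S)) = Add(181, Mul(2, Pow(36, Rational(3, 2)))) = Add(181, Mul(2, 216)) = Add(181, 432) = 613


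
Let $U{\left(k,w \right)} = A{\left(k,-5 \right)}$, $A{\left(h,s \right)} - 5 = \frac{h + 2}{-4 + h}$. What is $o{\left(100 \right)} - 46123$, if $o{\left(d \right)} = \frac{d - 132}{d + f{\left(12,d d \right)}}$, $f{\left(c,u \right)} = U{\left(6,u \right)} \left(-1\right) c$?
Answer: $-46119$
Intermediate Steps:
$A{\left(h,s \right)} = 5 + \frac{2 + h}{-4 + h}$ ($A{\left(h,s \right)} = 5 + \frac{h + 2}{-4 + h} = 5 + \frac{2 + h}{-4 + h}$)
$U{\left(k,w \right)} = \frac{6 \left(-3 + k\right)}{-4 + k}$
$f{\left(c,u \right)} = - 9 c$ ($f{\left(c,u \right)} = \frac{6 \left(-3 + 6\right)}{-4 + 6} \left(-1\right) c = 6 \cdot \frac{1}{2} \cdot 3 \left(-1\right) c = 9 \left(-1\right) c = - 9 c$)
$o{\left(d \right)} = \frac{-132 + d}{-108 + d}$ ($o{\left(d \right)} = \frac{d - 132}{d - 108} = \frac{-132 + d}{d - 108} = \frac{-132 + d}{-108 + d}$)
$o{\left(100 \right)} - 46123 = \frac{-132 + 100}{-108 + 100} - 46123 = \frac{1}{-8} \left(-32\right) - 46123 = \left(- \frac{1}{8}\right) \left(-32\right) - 46123 = 4 - 46123 = -46119$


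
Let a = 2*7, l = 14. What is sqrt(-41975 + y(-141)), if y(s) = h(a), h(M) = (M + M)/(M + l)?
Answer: I*sqrt(41974) ≈ 204.88*I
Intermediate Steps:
a = 14
h(M) = 2*M/(14 + M) (h(M) = (M + M)/(M + 14) = (2*M)/(14 + M) = 2*M/(14 + M))
y(s) = 1 (y(s) = 2*14/(14 + 14) = 2*14/28 = 2*14*(1/28) = 1)
sqrt(-41975 + y(-141)) = sqrt(-41975 + 1) = sqrt(-41974) = I*sqrt(41974)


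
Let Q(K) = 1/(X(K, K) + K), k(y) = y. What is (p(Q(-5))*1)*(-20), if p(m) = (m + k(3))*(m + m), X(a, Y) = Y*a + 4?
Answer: -365/72 ≈ -5.0694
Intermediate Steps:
X(a, Y) = 4 + Y*a
Q(K) = 1/(4 + K + K²) (Q(K) = 1/((4 + K*K) + K) = 1/((4 + K²) + K) = 1/(4 + K + K²))
p(m) = 2*m*(3 + m) (p(m) = (m + 3)*(m + m) = (3 + m)*(2*m) = 2*m*(3 + m))
(p(Q(-5))*1)*(-20) = ((2*(3 + 1/(4 - 5 + (-5)²))/(4 - 5 + (-5)²))*1)*(-20) = ((2*(3 + 1/(4 - 5 + 25))/(4 - 5 + 25))*1)*(-20) = ((2*(3 + 1/24)/24)*1)*(-20) = ((2*(1/24)*(3 + 1/24))*1)*(-20) = ((2*(1/24)*(73/24))*1)*(-20) = ((73/288)*1)*(-20) = (73/288)*(-20) = -365/72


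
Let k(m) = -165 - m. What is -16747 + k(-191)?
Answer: -16721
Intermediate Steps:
-16747 + k(-191) = -16747 + (-165 - 1*(-191)) = -16747 + (-165 + 191) = -16747 + 26 = -16721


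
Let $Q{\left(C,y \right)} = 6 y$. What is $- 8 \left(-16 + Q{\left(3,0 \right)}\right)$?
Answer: $128$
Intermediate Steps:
$- 8 \left(-16 + Q{\left(3,0 \right)}\right) = - 8 \left(-16 + 6 \cdot 0\right) = - 8 \left(-16 + 0\right) = \left(-8\right) \left(-16\right) = 128$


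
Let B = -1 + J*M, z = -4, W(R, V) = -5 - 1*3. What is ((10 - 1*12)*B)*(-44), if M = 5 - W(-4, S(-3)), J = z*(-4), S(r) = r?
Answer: 18216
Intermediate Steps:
W(R, V) = -8 (W(R, V) = -5 - 3 = -8)
J = 16 (J = -4*(-4) = 16)
M = 13 (M = 5 - 1*(-8) = 5 + 8 = 13)
B = 207 (B = -1 + 16*13 = -1 + 208 = 207)
((10 - 1*12)*B)*(-44) = ((10 - 1*12)*207)*(-44) = ((10 - 12)*207)*(-44) = -2*207*(-44) = -414*(-44) = 18216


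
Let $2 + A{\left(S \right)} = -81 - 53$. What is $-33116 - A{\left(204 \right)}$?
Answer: $-32980$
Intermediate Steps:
$A{\left(S \right)} = -136$ ($A{\left(S \right)} = -2 - 134 = -136$)
$-33116 - A{\left(204 \right)} = -33116 - -136 = -33116 + 136 = -32980$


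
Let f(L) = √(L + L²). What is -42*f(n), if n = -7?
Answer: -42*√42 ≈ -272.19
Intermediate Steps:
-42*f(n) = -42*√42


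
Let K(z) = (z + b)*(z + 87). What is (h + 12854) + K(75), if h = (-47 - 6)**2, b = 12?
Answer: 29757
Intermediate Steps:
K(z) = (12 + z)*(87 + z) (K(z) = (z + 12)*(z + 87) = (12 + z)*(87 + z))
h = 2809 (h = (-53)**2 = 2809)
(h + 12854) + K(75) = (2809 + 12854) + (1044 + 75**2 + 99*75) = 15663 + (1044 + 5625 + 7425) = 15663 + 14094 = 29757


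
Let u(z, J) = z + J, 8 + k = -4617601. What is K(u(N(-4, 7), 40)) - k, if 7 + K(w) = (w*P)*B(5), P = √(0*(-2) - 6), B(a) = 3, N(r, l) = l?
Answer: 4617602 + 141*I*√6 ≈ 4.6176e+6 + 345.38*I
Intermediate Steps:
k = -4617609 (k = -8 - 4617601 = -4617609)
P = I*√6 (P = √(0 - 6) = √(-6) = I*√6 ≈ 2.4495*I)
u(z, J) = J + z
K(w) = -7 + 3*I*w*√6 (K(w) = -7 + (w*(I*√6))*3 = -7 + (I*w*√6)*3 = -7 + 3*I*w*√6)
K(u(N(-4, 7), 40)) - k = (-7 + 3*I*(40 + 7)*√6) - 1*(-4617609) = (-7 + 3*I*47*√6) + 4617609 = (-7 + 141*I*√6) + 4617609 = 4617602 + 141*I*√6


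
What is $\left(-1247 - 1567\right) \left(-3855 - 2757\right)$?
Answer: $18606168$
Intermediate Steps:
$\left(-1247 - 1567\right) \left(-3855 - 2757\right) = \left(-2814\right) \left(-6612\right) = 18606168$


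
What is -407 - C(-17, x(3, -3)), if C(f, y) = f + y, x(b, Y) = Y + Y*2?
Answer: -381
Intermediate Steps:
x(b, Y) = 3*Y (x(b, Y) = Y + 2*Y = 3*Y)
-407 - C(-17, x(3, -3)) = -407 - (-17 + 3*(-3)) = -407 - (-17 - 9) = -407 - 1*(-26) = -407 + 26 = -381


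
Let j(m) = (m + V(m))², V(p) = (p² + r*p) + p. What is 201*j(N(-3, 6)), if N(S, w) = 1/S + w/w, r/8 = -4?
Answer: 2075392/27 ≈ 76866.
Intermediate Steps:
r = -32 (r = 8*(-4) = -32)
N(S, w) = 1 + 1/S (N(S, w) = 1/S + 1 = 1 + 1/S)
V(p) = p² - 31*p (V(p) = (p² - 32*p) + p = p² - 31*p)
j(m) = (m + m*(-31 + m))²
201*j(N(-3, 6)) = 201*(((1 - 3)/(-3))²*(-30 + (1 - 3)/(-3))²) = 201*((-⅓*(-2))²*(-30 - ⅓*(-2))²) = 201*((⅔)²*(-30 + ⅔)²) = 201*(4*(-88/3)²/9) = 201*((4/9)*(7744/9)) = 201*(30976/81) = 2075392/27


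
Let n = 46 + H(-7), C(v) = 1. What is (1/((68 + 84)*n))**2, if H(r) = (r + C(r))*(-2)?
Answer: 1/77721856 ≈ 1.2866e-8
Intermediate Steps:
H(r) = -2 - 2*r (H(r) = (r + 1)*(-2) = (1 + r)*(-2) = -2 - 2*r)
n = 58 (n = 46 + (-2 - 2*(-7)) = 46 + (-2 + 14) = 46 + 12 = 58)
(1/((68 + 84)*n))**2 = (1/((68 + 84)*58))**2 = ((1/58)/152)**2 = ((1/152)*(1/58))**2 = (1/8816)**2 = 1/77721856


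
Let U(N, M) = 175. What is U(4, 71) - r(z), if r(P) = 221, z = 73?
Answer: -46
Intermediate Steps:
U(4, 71) - r(z) = 175 - 1*221 = 175 - 221 = -46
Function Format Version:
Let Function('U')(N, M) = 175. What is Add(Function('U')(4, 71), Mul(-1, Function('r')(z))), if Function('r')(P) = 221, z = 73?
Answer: -46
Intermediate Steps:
Add(Function('U')(4, 71), Mul(-1, Function('r')(z))) = Add(175, Mul(-1, 221)) = Add(175, -221) = -46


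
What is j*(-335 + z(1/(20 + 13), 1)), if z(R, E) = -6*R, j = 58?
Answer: -213846/11 ≈ -19441.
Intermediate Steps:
j*(-335 + z(1/(20 + 13), 1)) = 58*(-335 - 6/(20 + 13)) = 58*(-335 - 6/33) = 58*(-335 - 6*1/33) = 58*(-335 - 2/11) = 58*(-3687/11) = -213846/11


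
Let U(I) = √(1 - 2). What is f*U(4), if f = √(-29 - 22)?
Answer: -√51 ≈ -7.1414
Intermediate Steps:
f = I*√51 (f = √(-51) = I*√51 ≈ 7.1414*I)
U(I) = I (U(I) = √(-1) = I)
f*U(4) = (I*√51)*I = -√51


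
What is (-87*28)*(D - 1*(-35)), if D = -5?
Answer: -73080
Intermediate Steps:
(-87*28)*(D - 1*(-35)) = (-87*28)*(-5 - 1*(-35)) = -2436*(-5 + 35) = -2436*30 = -73080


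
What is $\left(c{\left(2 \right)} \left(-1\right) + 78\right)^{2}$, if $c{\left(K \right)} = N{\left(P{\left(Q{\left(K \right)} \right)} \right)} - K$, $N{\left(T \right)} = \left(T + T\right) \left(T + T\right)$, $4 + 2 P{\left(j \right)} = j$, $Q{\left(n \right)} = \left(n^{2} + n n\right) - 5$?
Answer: $6241$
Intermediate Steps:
$Q{\left(n \right)} = -5 + 2 n^{2}$ ($Q{\left(n \right)} = \left(n^{2} + n^{2}\right) - 5 = 2 n^{2} - 5 = -5 + 2 n^{2}$)
$P{\left(j \right)} = -2 + \frac{j}{2}$
$N{\left(T \right)} = 4 T^{2}$ ($N{\left(T \right)} = 2 T 2 T = 4 T^{2}$)
$c{\left(K \right)} = - K + 4 \left(- \frac{9}{2} + K^{2}\right)^{2}$ ($c{\left(K \right)} = 4 \left(-2 + \frac{-5 + 2 K^{2}}{2}\right)^{2} - K = 4 \left(-2 + \left(- \frac{5}{2} + K^{2}\right)\right)^{2} - K = 4 \left(- \frac{9}{2} + K^{2}\right)^{2} - K = - K + 4 \left(- \frac{9}{2} + K^{2}\right)^{2}$)
$\left(c{\left(2 \right)} \left(-1\right) + 78\right)^{2} = \left(\left(\left(-9 + 2 \cdot 2^{2}\right)^{2} - 2\right) \left(-1\right) + 78\right)^{2} = \left(\left(\left(-9 + 2 \cdot 4\right)^{2} - 2\right) \left(-1\right) + 78\right)^{2} = \left(\left(\left(-9 + 8\right)^{2} - 2\right) \left(-1\right) + 78\right)^{2} = \left(\left(\left(-1\right)^{2} - 2\right) \left(-1\right) + 78\right)^{2} = \left(\left(1 - 2\right) \left(-1\right) + 78\right)^{2} = \left(\left(-1\right) \left(-1\right) + 78\right)^{2} = \left(1 + 78\right)^{2} = 79^{2} = 6241$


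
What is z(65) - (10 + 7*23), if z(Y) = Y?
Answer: -106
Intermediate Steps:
z(65) - (10 + 7*23) = 65 - (10 + 7*23) = 65 - (10 + 161) = 65 - 1*171 = 65 - 171 = -106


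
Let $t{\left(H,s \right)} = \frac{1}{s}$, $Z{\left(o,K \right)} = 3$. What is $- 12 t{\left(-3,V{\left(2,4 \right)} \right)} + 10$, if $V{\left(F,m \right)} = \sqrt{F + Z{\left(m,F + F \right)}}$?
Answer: $10 - \frac{12 \sqrt{5}}{5} \approx 4.6334$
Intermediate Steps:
$V{\left(F,m \right)} = \sqrt{3 + F}$ ($V{\left(F,m \right)} = \sqrt{F + 3} = \sqrt{3 + F}$)
$- 12 t{\left(-3,V{\left(2,4 \right)} \right)} + 10 = - \frac{12}{\sqrt{3 + 2}} + 10 = - \frac{12}{\sqrt{5}} + 10 = - 12 \frac{\sqrt{5}}{5} + 10 = - \frac{12 \sqrt{5}}{5} + 10 = 10 - \frac{12 \sqrt{5}}{5}$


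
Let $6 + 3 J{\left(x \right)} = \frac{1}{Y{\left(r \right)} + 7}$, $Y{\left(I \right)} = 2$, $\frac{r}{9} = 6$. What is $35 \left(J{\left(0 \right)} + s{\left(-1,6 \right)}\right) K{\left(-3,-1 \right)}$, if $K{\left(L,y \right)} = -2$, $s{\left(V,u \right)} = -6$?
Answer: $\frac{15050}{27} \approx 557.41$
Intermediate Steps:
$r = 54$ ($r = 9 \cdot 6 = 54$)
$J{\left(x \right)} = - \frac{53}{27}$ ($J{\left(x \right)} = -2 + \frac{1}{3 \left(2 + 7\right)} = -2 + \frac{1}{3 \cdot 9} = -2 + \frac{1}{3} \cdot \frac{1}{9} = -2 + \frac{1}{27} = - \frac{53}{27}$)
$35 \left(J{\left(0 \right)} + s{\left(-1,6 \right)}\right) K{\left(-3,-1 \right)} = 35 \left(- \frac{53}{27} - 6\right) \left(-2\right) = 35 \left(- \frac{215}{27}\right) \left(-2\right) = \left(- \frac{7525}{27}\right) \left(-2\right) = \frac{15050}{27}$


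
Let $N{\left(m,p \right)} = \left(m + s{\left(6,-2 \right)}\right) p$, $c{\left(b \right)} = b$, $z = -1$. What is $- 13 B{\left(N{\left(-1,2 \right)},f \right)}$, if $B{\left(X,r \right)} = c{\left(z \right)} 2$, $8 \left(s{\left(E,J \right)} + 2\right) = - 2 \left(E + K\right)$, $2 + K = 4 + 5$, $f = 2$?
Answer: $26$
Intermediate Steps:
$K = 7$ ($K = -2 + \left(4 + 5\right) = -2 + 9 = 7$)
$s{\left(E,J \right)} = - \frac{15}{4} - \frac{E}{4}$ ($s{\left(E,J \right)} = -2 + \frac{\left(-2\right) \left(E + 7\right)}{8} = -2 + \frac{\left(-2\right) \left(7 + E\right)}{8} = -2 + \frac{-14 - 2 E}{8} = -2 - \left(\frac{7}{4} + \frac{E}{4}\right) = - \frac{15}{4} - \frac{E}{4}$)
$N{\left(m,p \right)} = p \left(- \frac{21}{4} + m\right)$ ($N{\left(m,p \right)} = \left(m - \frac{21}{4}\right) p = \left(- \frac{21}{4} + m\right) p = p \left(- \frac{21}{4} + m\right)$)
$B{\left(X,r \right)} = -2$ ($B{\left(X,r \right)} = \left(-1\right) 2 = -2$)
$- 13 B{\left(N{\left(-1,2 \right)},f \right)} = \left(-13\right) \left(-2\right) = 26$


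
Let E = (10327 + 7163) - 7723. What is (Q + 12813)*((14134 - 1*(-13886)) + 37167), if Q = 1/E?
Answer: 8157799214964/9767 ≈ 8.3524e+8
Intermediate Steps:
E = 9767 (E = 17490 - 7723 = 9767)
Q = 1/9767 ≈ 0.00010239
(Q + 12813)*((14134 - 1*(-13886)) + 37167) = (1/9767 + 12813)*((14134 - 1*(-13886)) + 37167) = 125144572*((14134 + 13886) + 37167)/9767 = 125144572*(28020 + 37167)/9767 = (125144572/9767)*65187 = 8157799214964/9767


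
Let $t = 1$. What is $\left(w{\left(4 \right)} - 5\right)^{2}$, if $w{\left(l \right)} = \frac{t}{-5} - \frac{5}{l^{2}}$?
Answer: $\frac{194481}{6400} \approx 30.388$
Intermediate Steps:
$w{\left(l \right)} = - \frac{1}{5} - \frac{5}{l^{2}}$ ($w{\left(l \right)} = 1 \frac{1}{-5} - \frac{5}{l^{2}} = 1 \left(- \frac{1}{5}\right) - \frac{5}{l^{2}} = - \frac{1}{5} - \frac{5}{l^{2}}$)
$\left(w{\left(4 \right)} - 5\right)^{2} = \left(\left(- \frac{1}{5} - \frac{5}{16}\right) - 5\right)^{2} = \left(- \frac{41}{80} - 5\right)^{2} = \left(- \frac{441}{80}\right)^{2} = \frac{194481}{6400}$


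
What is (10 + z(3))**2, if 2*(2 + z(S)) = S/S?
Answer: 289/4 ≈ 72.250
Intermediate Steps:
z(S) = -3/2 (z(S) = -2 + (S/S)/2 = -2 + (1/2)*1 = -2 + 1/2 = -3/2)
(10 + z(3))**2 = (10 - 3/2)**2 = (17/2)**2 = 289/4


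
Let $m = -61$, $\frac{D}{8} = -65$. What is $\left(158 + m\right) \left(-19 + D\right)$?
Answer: $-52283$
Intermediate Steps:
$D = -520$ ($D = 8 \left(-65\right) = -520$)
$\left(158 + m\right) \left(-19 + D\right) = \left(158 - 61\right) \left(-19 - 520\right) = 97 \left(-539\right) = -52283$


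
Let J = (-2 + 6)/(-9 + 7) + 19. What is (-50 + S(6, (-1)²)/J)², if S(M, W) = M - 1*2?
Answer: 715716/289 ≈ 2476.5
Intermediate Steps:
S(M, W) = -2 + M (S(M, W) = M - 2 = -2 + M)
J = 17 (J = 4/(-2) + 19 = 4*(-½) + 19 = -2 + 19 = 17)
(-50 + S(6, (-1)²)/J)² = (-50 + (-2 + 6)/17)² = (-50 + 4*(1/17))² = (-50 + 4/17)² = (-846/17)² = 715716/289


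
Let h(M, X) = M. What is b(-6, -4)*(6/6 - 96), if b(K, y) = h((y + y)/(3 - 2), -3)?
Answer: 760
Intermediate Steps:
b(K, y) = 2*y (b(K, y) = (y + y)/(3 - 2) = (2*y)/1 = (2*y)*1 = 2*y)
b(-6, -4)*(6/6 - 96) = (2*(-4))*(6/6 - 96) = -8*((⅙)*6 - 96) = -8*(1 - 96) = -8*(-95) = 760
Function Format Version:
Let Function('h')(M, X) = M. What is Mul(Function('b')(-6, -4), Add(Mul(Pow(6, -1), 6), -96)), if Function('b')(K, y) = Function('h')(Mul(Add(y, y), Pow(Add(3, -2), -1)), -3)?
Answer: 760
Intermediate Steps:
Function('b')(K, y) = Mul(2, y) (Function('b')(K, y) = Mul(Add(y, y), Pow(Add(3, -2), -1)) = Mul(Mul(2, y), Pow(1, -1)) = Mul(Mul(2, y), 1) = Mul(2, y))
Mul(Function('b')(-6, -4), Add(Mul(Pow(6, -1), 6), -96)) = Mul(Mul(2, -4), Add(Mul(Pow(6, -1), 6), -96)) = Mul(-8, Add(Mul(Rational(1, 6), 6), -96)) = Mul(-8, Add(1, -96)) = Mul(-8, -95) = 760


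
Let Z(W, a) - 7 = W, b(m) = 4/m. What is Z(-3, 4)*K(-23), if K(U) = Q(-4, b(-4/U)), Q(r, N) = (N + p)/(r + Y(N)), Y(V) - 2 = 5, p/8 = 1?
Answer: 124/3 ≈ 41.333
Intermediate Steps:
p = 8 (p = 8*1 = 8)
Z(W, a) = 7 + W
Y(V) = 7 (Y(V) = 2 + 5 = 7)
Q(r, N) = (8 + N)/(7 + r) (Q(r, N) = (N + 8)/(r + 7) = (8 + N)/(7 + r))
K(U) = 8/3 - U/3 (K(U) = (8 + 4/((-4/U)))/(7 - 4) = (8 + 4*(-U/4))/3 = (8 - U)/3 = 8/3 - U/3)
Z(-3, 4)*K(-23) = (7 - 3)*(8/3 - 1/3*(-23)) = 4*(8/3 + 23/3) = 4*(31/3) = 124/3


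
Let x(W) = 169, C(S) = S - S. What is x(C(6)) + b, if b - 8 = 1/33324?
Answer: 5898349/33324 ≈ 177.00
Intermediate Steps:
C(S) = 0
b = 266593/33324 (b = 8 + 1/33324 = 266593/33324 ≈ 8.0000)
x(C(6)) + b = 169 + 266593/33324 = 5898349/33324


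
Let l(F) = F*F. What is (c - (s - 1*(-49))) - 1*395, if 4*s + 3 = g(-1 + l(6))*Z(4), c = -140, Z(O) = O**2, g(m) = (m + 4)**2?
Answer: -26669/4 ≈ -6667.3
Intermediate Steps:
l(F) = F**2
g(m) = (4 + m)**2
s = 24333/4 (s = -3/4 + ((4 + (-1 + 6**2))**2*4**2)/4 = -3/4 + ((4 + (-1 + 36))**2*16)/4 = -3/4 + ((4 + 35)**2*16)/4 = -3/4 + (39**2*16)/4 = -3/4 + (1521*16)/4 = -3/4 + (1/4)*24336 = -3/4 + 6084 = 24333/4 ≈ 6083.3)
(c - (s - 1*(-49))) - 1*395 = (-140 - (24333/4 - 1*(-49))) - 1*395 = (-140 - (24333/4 + 49)) - 395 = (-140 - 1*24529/4) - 395 = (-140 - 24529/4) - 395 = -25089/4 - 395 = -26669/4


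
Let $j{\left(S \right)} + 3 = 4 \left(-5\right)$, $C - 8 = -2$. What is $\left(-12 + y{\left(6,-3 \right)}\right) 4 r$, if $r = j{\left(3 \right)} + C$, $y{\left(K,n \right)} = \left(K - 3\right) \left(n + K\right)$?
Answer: $204$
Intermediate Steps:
$C = 6$ ($C = 8 - 2 = 6$)
$j{\left(S \right)} = -23$ ($j{\left(S \right)} = -3 + 4 \left(-5\right) = -3 - 20 = -23$)
$y{\left(K,n \right)} = \left(-3 + K\right) \left(K + n\right)$
$r = -17$ ($r = -23 + 6 = -17$)
$\left(-12 + y{\left(6,-3 \right)}\right) 4 r = \left(-12 + \left(6^{2} - 18 - -9 + 6 \left(-3\right)\right)\right) 4 \left(-17\right) = \left(-12 + \left(36 - 18 + 9 - 18\right)\right) 4 \left(-17\right) = \left(-12 + 9\right) 4 \left(-17\right) = \left(-3\right) 4 \left(-17\right) = \left(-12\right) \left(-17\right) = 204$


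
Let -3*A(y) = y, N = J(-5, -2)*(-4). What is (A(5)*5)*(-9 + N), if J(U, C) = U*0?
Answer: 75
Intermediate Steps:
J(U, C) = 0
N = 0 (N = 0*(-4) = 0)
A(y) = -y/3
(A(5)*5)*(-9 + N) = (-1/3*5*5)*(-9 + 0) = -5/3*5*(-9) = -25/3*(-9) = 75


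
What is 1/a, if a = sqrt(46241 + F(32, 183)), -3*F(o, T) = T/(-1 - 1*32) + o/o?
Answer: sqrt(50358099)/1526003 ≈ 0.0046503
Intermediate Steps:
F(o, T) = -1/3 + T/99 (F(o, T) = -(T/(-1 - 1*32) + o/o)/3 = -(T/(-1 - 32) + 1)/3 = -(T/(-33) + 1)/3 = -(T*(-1/33) + 1)/3 = -(-T/33 + 1)/3 = -(1 - T/33)/3 = -1/3 + T/99)
a = sqrt(50358099)/33 (a = sqrt(46241 + (-1/3 + (1/99)*183)) = sqrt(46241 + (-1/3 + 61/33)) = sqrt(46241 + 50/33) = sqrt(1526003/33) = sqrt(50358099)/33 ≈ 215.04)
1/a = 1/(sqrt(50358099)/33) = sqrt(50358099)/1526003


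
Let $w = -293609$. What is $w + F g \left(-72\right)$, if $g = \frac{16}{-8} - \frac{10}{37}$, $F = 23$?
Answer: $- \frac{10724429}{37} \approx -2.8985 \cdot 10^{5}$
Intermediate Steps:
$g = - \frac{84}{37}$ ($g = 16 \left(- \frac{1}{8}\right) - \frac{10}{37} = -2 - \frac{10}{37} = - \frac{84}{37} \approx -2.2703$)
$w + F g \left(-72\right) = -293609 + 23 \left(- \frac{84}{37}\right) \left(-72\right) = -293609 - - \frac{139104}{37} = -293609 + \frac{139104}{37} = - \frac{10724429}{37}$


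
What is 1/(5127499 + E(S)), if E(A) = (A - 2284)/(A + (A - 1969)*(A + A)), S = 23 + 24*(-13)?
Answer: 1304835/6690540155092 ≈ 1.9503e-7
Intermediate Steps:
S = -289 (S = 23 - 312 = -289)
E(A) = (-2284 + A)/(A + 2*A*(-1969 + A)) (E(A) = (-2284 + A)/(A + (-1969 + A)*(2*A)) = (-2284 + A)/(A + 2*A*(-1969 + A)))
1/(5127499 + E(S)) = 1/(5127499 + (-2284 - 289)/((-289)*(-3937 + 2*(-289)))) = 1/(5127499 - 1/289*(-2573)/(-3937 - 578)) = 1/(5127499 - 1/289*(-2573)/(-4515)) = 1/(5127499 - 1/289*(-1/4515)*(-2573)) = 1/(5127499 - 2573/1304835) = 1/(6690540155092/1304835) = 1304835/6690540155092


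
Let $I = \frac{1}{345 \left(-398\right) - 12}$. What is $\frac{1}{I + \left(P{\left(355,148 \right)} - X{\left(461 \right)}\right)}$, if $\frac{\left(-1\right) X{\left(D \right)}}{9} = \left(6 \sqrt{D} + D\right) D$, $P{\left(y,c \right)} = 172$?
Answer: $\frac{36071454342250602}{63612385974228940637617} - \frac{469434414941496 \sqrt{461}}{63612385974228940637617} \approx 4.086 \cdot 10^{-7}$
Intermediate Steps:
$X{\left(D \right)} = - 9 D \left(D + 6 \sqrt{D}\right)$ ($X{\left(D \right)} = - 9 \left(6 \sqrt{D} + D\right) D = - 9 \left(D + 6 \sqrt{D}\right) D = - 9 D \left(D + 6 \sqrt{D}\right)$)
$I = - \frac{1}{137322}$ ($I = \frac{1}{-137310 - 12} = \frac{1}{-137322} = - \frac{1}{137322} \approx -7.2822 \cdot 10^{-6}$)
$\frac{1}{I + \left(P{\left(355,148 \right)} - X{\left(461 \right)}\right)} = \frac{1}{- \frac{1}{137322} - \left(-172 - 1912689 - 24894 \sqrt{461}\right)} = \frac{1}{- \frac{1}{137322} + \left(172 - \left(- 24894 \sqrt{461} - 1912689\right)\right)} = \frac{1}{- \frac{1}{137322} + \left(172 - \left(-1912689 - 24894 \sqrt{461}\right)\right)} = \frac{1}{- \frac{1}{137322} + \left(172 + \left(1912689 + 24894 \sqrt{461}\right)\right)} = \frac{1}{- \frac{1}{137322} + \left(1912861 + 24894 \sqrt{461}\right)} = \frac{1}{\frac{262677898241}{137322} + 24894 \sqrt{461}}$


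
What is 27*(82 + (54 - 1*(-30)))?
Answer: 4482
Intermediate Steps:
27*(82 + (54 - 1*(-30))) = 27*(82 + (54 + 30)) = 27*(82 + 84) = 27*166 = 4482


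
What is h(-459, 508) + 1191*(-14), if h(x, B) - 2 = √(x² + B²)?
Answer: -16672 + √468745 ≈ -15987.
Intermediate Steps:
h(x, B) = 2 + √(B² + x²) (h(x, B) = 2 + √(x² + B²) = 2 + √(B² + x²))
h(-459, 508) + 1191*(-14) = (2 + √(508² + (-459)²)) + 1191*(-14) = (2 + √(258064 + 210681)) - 16674 = (2 + √468745) - 16674 = -16672 + √468745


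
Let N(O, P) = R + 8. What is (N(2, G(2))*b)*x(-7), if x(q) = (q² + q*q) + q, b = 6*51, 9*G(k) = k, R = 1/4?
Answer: 459459/2 ≈ 2.2973e+5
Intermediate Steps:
R = ¼ (R = 1*(¼) = ¼ ≈ 0.25000)
G(k) = k/9
b = 306
N(O, P) = 33/4 (N(O, P) = ¼ + 8 = 33/4)
x(q) = q + 2*q² (x(q) = (q² + q²) + q = 2*q² + q = q + 2*q²)
(N(2, G(2))*b)*x(-7) = ((33/4)*306)*(-7*(1 + 2*(-7))) = 5049*(-7*(1 - 14))/2 = 5049*(-7*(-13))/2 = (5049/2)*91 = 459459/2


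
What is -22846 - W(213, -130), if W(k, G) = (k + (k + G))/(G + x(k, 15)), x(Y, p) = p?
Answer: -2626994/115 ≈ -22843.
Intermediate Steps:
W(k, G) = (G + 2*k)/(15 + G) (W(k, G) = (k + (k + G))/(G + 15) = (k + (G + k))/(15 + G) = (G + 2*k)/(15 + G))
-22846 - W(213, -130) = -22846 - (-130 + 2*213)/(15 - 130) = -22846 - (-130 + 426)/(-115) = -22846 - (-1)*296/115 = -22846 - 1*(-296/115) = -22846 + 296/115 = -2626994/115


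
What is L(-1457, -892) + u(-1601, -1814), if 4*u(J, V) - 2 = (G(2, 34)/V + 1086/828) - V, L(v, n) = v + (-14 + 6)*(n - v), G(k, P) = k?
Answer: -2765003243/500664 ≈ -5522.7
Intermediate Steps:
L(v, n) = -8*n + 9*v (L(v, n) = v - 8*(n - v) = v + (-8*n + 8*v) = -8*n + 9*v)
u(J, V) = 457/552 + 1/(2*V) - V/4 (u(J, V) = ½ + ((2/V + 1086/828) - V)/4 = ½ + ((2/V + 1086*(1/828)) - V)/4 = ½ + ((2/V + 181/138) - V)/4 = ½ + ((181/138 + 2/V) - V)/4 = ½ + (181/138 - V + 2/V)/4 = ½ + (181/552 + 1/(2*V) - V/4) = 457/552 + 1/(2*V) - V/4)
L(-1457, -892) + u(-1601, -1814) = (-8*(-892) + 9*(-1457)) + (1/552)*(276 - 1814*(457 - 138*(-1814)))/(-1814) = (7136 - 13113) + (1/552)*(-1/1814)*(276 - 1814*(457 + 250332)) = -5977 + (1/552)*(-1/1814)*(276 - 1814*250789) = -5977 + (1/552)*(-1/1814)*(276 - 454931246) = -5977 + (1/552)*(-1/1814)*(-454930970) = -5977 + 227465485/500664 = -2765003243/500664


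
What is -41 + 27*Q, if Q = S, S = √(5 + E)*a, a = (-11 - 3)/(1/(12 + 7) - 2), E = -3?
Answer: -41 + 7182*√2/37 ≈ 233.51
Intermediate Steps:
a = 266/37 (a = -14/(1/19 - 2) = -14/(-37/19) = -14*(-19/37) = 266/37 ≈ 7.1892)
S = 266*√2/37 (S = √(5 - 3)*(266/37) = √2*(266/37) = 266*√2/37 ≈ 10.167)
Q = 266*√2/37 ≈ 10.167
-41 + 27*Q = -41 + 27*(266*√2/37) = -41 + 7182*√2/37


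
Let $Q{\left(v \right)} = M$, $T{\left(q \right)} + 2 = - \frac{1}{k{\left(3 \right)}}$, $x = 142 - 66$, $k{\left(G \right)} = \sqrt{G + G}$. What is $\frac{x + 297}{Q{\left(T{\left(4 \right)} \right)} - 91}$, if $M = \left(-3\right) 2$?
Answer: $- \frac{373}{97} \approx -3.8454$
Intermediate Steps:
$M = -6$
$k{\left(G \right)} = \sqrt{2} \sqrt{G}$ ($k{\left(G \right)} = \sqrt{2 G} = \sqrt{2} \sqrt{G}$)
$x = 76$
$T{\left(q \right)} = -2 - \frac{\sqrt{6}}{6}$ ($T{\left(q \right)} = -2 - \frac{1}{\sqrt{2} \sqrt{3}} = -2 - \frac{1}{\sqrt{6}} = -2 - \frac{\sqrt{6}}{6}$)
$Q{\left(v \right)} = -6$
$\frac{x + 297}{Q{\left(T{\left(4 \right)} \right)} - 91} = \frac{76 + 297}{-6 - 91} = \frac{373}{-97} = 373 \left(- \frac{1}{97}\right) = - \frac{373}{97}$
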